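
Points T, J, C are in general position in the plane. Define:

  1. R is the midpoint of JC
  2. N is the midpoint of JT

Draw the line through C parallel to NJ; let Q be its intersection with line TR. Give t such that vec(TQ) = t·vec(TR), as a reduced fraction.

t = 2

Work in coordinates with T = (0, 0), J = (1, 0), C = (0, 1).
1. R is the midpoint of JC ⇒ R = (1/2, 1/2)
2. N is the midpoint of JT ⇒ N = (1/2, 0)
through C parallel to NJ: direction (1/2, 0); meets TR at Q = (1, 1)
Q = T + t·(R−T) with t = 2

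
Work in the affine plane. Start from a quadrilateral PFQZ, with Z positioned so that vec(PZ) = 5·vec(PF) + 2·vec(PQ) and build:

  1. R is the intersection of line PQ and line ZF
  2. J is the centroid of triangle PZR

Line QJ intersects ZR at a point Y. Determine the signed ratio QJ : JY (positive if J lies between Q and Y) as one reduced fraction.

QJ:JY = 8

Choose coordinates P = (0, 0), F = (1, 0), Q = (0, 1), Z = (5, 2).
1. R is the intersection of line PQ and line ZF ⇒ R = (0, -1/2)
2. J is the centroid of triangle PZR ⇒ J = (5/3, 1/2)
line QJ meets ZR at Y = (15/8, 7/16)
J = Q + t·(Y−Q) with t = 8/9, so QJ:JY = 8/9:1/9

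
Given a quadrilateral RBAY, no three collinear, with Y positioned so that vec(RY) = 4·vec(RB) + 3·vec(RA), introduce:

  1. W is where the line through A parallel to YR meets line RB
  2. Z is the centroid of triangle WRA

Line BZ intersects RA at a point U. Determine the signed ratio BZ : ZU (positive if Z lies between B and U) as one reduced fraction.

BZ:ZU = -13/4

Set R = (0, 0), B = (1, 0), A = (0, 1), Y = (4, 3); any affine frame gives the same invariant.
1. W is where the line through A parallel to YR meets line RB ⇒ W = (-4/3, 0)
2. Z is the centroid of triangle WRA ⇒ Z = (-4/9, 1/3)
line BZ meets RA at U = (0, 3/13)
Z = B + t·(U−B) with t = 13/9, so BZ:ZU = 13/9:-4/9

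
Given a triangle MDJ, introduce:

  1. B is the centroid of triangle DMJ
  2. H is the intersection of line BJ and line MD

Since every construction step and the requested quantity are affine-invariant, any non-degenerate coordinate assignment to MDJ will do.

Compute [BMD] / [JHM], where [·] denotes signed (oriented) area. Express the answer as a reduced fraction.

Work in coordinates with M = (0, 0), D = (1, 0), J = (0, 1).
1. B is the centroid of triangle DMJ ⇒ B = (1/3, 1/3)
2. H is the intersection of line BJ and line MD ⇒ H = (1/2, 0)
2·[BMD] = 1/3, 2·[JHM] = -1/2
[BMD]:[JHM] = 1/3:-1/2 = -2/3

[BMD]:[JHM] = -2/3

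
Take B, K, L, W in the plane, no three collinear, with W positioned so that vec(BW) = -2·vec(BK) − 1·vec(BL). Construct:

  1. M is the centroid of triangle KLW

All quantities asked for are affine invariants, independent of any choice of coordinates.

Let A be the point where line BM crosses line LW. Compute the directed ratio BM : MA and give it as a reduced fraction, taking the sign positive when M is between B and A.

BM:MA = 1/2

Set B = (0, 0), K = (1, 0), L = (0, 1), W = (-2, -1); any affine frame gives the same invariant.
1. M is the centroid of triangle KLW ⇒ M = (-1/3, 0)
line BM meets LW at A = (-1, 0)
M = B + t·(A−B) with t = 1/3, so BM:MA = 1/3:2/3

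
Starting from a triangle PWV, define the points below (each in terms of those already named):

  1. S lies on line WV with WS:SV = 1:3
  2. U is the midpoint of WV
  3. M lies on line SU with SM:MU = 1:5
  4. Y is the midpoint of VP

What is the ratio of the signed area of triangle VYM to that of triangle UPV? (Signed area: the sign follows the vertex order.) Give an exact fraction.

Set P = (0, 0), W = (1, 0), V = (0, 1); any affine frame gives the same invariant.
1. S lies on line WV with WS:SV = 1:3 ⇒ S = (3/4, 1/4)
2. U is the midpoint of WV ⇒ U = (1/2, 1/2)
3. M lies on line SU with SM:MU = 1:5 ⇒ M = (17/24, 7/24)
4. Y is the midpoint of VP ⇒ Y = (0, 1/2)
2·[VYM] = 17/48, 2·[UPV] = -1/2
[VYM]:[UPV] = 17/48:-1/2 = -17/24

[VYM]:[UPV] = -17/24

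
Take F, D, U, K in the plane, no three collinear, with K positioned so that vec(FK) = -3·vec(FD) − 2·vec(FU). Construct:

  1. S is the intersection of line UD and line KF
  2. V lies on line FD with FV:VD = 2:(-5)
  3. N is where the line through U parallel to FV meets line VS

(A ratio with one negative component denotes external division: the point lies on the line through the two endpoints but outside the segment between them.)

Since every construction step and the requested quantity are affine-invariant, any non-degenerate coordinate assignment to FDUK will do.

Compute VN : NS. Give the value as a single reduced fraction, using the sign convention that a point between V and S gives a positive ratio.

VN:NS = -5/3

Work in coordinates with F = (0, 0), D = (1, 0), U = (0, 1), K = (-3, -2).
1. S is the intersection of line UD and line KF ⇒ S = (3/5, 2/5)
2. V lies on line FD with FV:VD = 2:(-5) ⇒ V = (-2/3, 0)
3. N is where the line through U parallel to FV meets line VS ⇒ N = (5/2, 1)
N = V + t·(S−V) with t = 5/2, so VN:NS = t:(1−t) = 5/2:-3/2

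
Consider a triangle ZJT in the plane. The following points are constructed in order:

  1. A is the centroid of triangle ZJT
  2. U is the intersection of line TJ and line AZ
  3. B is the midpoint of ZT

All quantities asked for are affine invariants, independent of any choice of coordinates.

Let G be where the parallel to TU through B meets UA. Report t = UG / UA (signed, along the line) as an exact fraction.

Work in coordinates with Z = (0, 0), J = (1, 0), T = (0, 1).
1. A is the centroid of triangle ZJT ⇒ A = (1/3, 1/3)
2. U is the intersection of line TJ and line AZ ⇒ U = (1/2, 1/2)
3. B is the midpoint of ZT ⇒ B = (0, 1/2)
through B parallel to TU: direction (1/2, -1/2); meets UA at G = (1/4, 1/4)
G = U + t·(A−U) with t = 3/2

t = 3/2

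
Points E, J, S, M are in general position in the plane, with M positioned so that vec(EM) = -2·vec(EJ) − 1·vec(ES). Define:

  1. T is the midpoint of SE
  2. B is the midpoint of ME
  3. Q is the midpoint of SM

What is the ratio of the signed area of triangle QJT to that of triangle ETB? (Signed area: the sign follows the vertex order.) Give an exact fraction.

Work in coordinates with E = (0, 0), J = (1, 0), S = (0, 1), M = (-2, -1).
1. T is the midpoint of SE ⇒ T = (0, 1/2)
2. B is the midpoint of ME ⇒ B = (-1, -1/2)
3. Q is the midpoint of SM ⇒ Q = (-1, 0)
2·[QJT] = 1, 2·[ETB] = 1/2
[QJT]:[ETB] = 1:1/2 = 2

[QJT]:[ETB] = 2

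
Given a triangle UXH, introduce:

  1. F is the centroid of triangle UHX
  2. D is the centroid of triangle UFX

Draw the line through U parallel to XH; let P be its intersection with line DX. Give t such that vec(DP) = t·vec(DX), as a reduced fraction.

Assign U = (0, 0), X = (1, 0), H = (0, 1) — the answer is frame-independent, so this choice is without loss of generality.
1. F is the centroid of triangle UHX ⇒ F = (1/3, 1/3)
2. D is the centroid of triangle UFX ⇒ D = (4/9, 1/9)
through U parallel to XH: direction (-1, 1); meets DX at P = (-1/4, 1/4)
P = D + t·(X−D) with t = -5/4

t = -5/4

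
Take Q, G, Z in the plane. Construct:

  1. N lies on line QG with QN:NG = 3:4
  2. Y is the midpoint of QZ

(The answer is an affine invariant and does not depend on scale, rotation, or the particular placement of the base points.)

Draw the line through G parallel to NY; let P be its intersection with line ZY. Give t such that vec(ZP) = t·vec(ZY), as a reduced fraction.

Assign Q = (0, 0), G = (1, 0), Z = (0, 1) — the answer is frame-independent, so this choice is without loss of generality.
1. N lies on line QG with QN:NG = 3:4 ⇒ N = (3/7, 0)
2. Y is the midpoint of QZ ⇒ Y = (0, 1/2)
through G parallel to NY: direction (-3/7, 1/2); meets ZY at P = (0, 7/6)
P = Z + t·(Y−Z) with t = -1/3

t = -1/3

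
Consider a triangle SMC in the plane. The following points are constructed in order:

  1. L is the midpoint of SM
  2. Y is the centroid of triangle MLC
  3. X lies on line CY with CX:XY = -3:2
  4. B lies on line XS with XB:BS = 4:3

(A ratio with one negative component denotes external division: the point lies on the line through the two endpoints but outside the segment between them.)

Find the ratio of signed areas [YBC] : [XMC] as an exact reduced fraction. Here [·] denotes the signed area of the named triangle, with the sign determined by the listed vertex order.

[YBC]:[XMC] = -4/7

Work in coordinates with S = (0, 0), M = (1, 0), C = (0, 1).
1. L is the midpoint of SM ⇒ L = (1/2, 0)
2. Y is the centroid of triangle MLC ⇒ Y = (1/2, 1/3)
3. X lies on line CY with CX:XY = -3:2 ⇒ X = (3/2, -1)
4. B lies on line XS with XB:BS = 4:3 ⇒ B = (9/14, -3/7)
2·[YBC] = -2/7, 2·[XMC] = 1/2
[YBC]:[XMC] = -2/7:1/2 = -4/7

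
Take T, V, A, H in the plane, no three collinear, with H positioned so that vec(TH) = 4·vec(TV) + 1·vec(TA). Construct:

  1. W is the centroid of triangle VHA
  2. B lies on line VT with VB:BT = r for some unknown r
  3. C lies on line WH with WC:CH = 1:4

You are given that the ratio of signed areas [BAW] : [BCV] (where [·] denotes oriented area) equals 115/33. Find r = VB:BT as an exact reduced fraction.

Work in coordinates with T = (0, 0), V = (1, 0), A = (0, 1), H = (4, 1).
1. W is the centroid of triangle VHA ⇒ W = (5/3, 2/3)
2. With VB:BT = r, write λ = r/(r+1) so B = V + λ·(T−V); B is affine-linear in λ
3. C lies on line WH with WC:CH = 1:4 ⇒ C = (32/15, 11/15)
Every point depending on B is an affine combination of B and λ-independent points, so each such coordinate is linear in λ; the λ² term in each signed area is a multiple of (T−V)×(T−V) = 0, so 2·[BAW] and 2·[BCV] are each linear in λ. Evaluating at λ=0 and λ=1:
  2·[BAW] = -1/3·λ − 4/3,   2·[BCV] = -11/15·λ
So [BAW]:[BCV] = (-1/3·λ − 4/3) / (-11/15·λ). Setting this equal to 115/33:
  -1/3·λ − 4/3 = 115/33·(-11/15·λ)  ⇒  λ = 3/5
Then r = λ/(1−λ) = (3/5)/(2/5) = 3/2. Check: with r = 3/2, B = (2/5, 0) and [BAW]:[BCV] = 115/33 as required.

r = 3/2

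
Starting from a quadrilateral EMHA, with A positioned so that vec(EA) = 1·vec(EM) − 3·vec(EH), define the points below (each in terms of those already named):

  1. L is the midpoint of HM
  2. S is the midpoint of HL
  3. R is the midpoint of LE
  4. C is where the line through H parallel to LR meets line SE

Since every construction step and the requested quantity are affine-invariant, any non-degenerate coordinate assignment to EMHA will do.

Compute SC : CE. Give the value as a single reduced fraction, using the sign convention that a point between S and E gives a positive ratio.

SC:CE = -1/2

Set E = (0, 0), M = (1, 0), H = (0, 1), A = (1, -3); any affine frame gives the same invariant.
1. L is the midpoint of HM ⇒ L = (1/2, 1/2)
2. S is the midpoint of HL ⇒ S = (1/4, 3/4)
3. R is the midpoint of LE ⇒ R = (1/4, 1/4)
4. C is where the line through H parallel to LR meets line SE ⇒ C = (1/2, 3/2)
C = S + t·(E−S) with t = -1, so SC:CE = t:(1−t) = -1:2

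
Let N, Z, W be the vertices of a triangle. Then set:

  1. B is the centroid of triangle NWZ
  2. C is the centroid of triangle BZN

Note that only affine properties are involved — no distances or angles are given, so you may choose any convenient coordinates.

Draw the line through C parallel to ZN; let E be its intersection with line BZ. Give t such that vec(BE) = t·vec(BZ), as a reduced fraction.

t = 2/3

Assign N = (0, 0), Z = (1, 0), W = (0, 1) — the answer is frame-independent, so this choice is without loss of generality.
1. B is the centroid of triangle NWZ ⇒ B = (1/3, 1/3)
2. C is the centroid of triangle BZN ⇒ C = (4/9, 1/9)
through C parallel to ZN: direction (-1, 0); meets BZ at E = (7/9, 1/9)
E = B + t·(Z−B) with t = 2/3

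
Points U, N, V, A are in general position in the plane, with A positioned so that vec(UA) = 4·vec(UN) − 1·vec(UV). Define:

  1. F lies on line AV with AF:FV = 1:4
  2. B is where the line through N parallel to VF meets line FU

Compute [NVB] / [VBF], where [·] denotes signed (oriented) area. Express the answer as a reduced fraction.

[NVB]:[VBF] = -3/16

Choose coordinates U = (0, 0), N = (1, 0), V = (0, 1), A = (4, -1).
1. F lies on line AV with AF:FV = 1:4 ⇒ F = (16/5, -3/5)
2. B is where the line through N parallel to VF meets line FU ⇒ B = (8/5, -3/10)
2·[NVB] = -3/10, 2·[VBF] = 8/5
[NVB]:[VBF] = -3/10:8/5 = -3/16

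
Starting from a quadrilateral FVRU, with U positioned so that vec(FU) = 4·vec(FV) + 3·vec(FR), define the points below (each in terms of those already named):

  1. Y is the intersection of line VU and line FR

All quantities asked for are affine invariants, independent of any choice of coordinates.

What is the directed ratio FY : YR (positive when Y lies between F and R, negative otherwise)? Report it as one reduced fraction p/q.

Work in coordinates with F = (0, 0), V = (1, 0), R = (0, 1), U = (4, 3).
1. Y is the intersection of line VU and line FR ⇒ Y = (0, -1)
Y = F + t·(R−F) with t = -1, so FY:YR = t:(1−t) = -1:2

FY:YR = -1/2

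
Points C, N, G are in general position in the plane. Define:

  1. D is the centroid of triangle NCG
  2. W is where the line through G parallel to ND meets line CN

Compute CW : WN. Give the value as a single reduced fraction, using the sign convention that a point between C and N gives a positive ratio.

Choose coordinates C = (0, 0), N = (1, 0), G = (0, 1).
1. D is the centroid of triangle NCG ⇒ D = (1/3, 1/3)
2. W is where the line through G parallel to ND meets line CN ⇒ W = (2, 0)
W = C + t·(N−C) with t = 2, so CW:WN = t:(1−t) = 2:-1

CW:WN = -2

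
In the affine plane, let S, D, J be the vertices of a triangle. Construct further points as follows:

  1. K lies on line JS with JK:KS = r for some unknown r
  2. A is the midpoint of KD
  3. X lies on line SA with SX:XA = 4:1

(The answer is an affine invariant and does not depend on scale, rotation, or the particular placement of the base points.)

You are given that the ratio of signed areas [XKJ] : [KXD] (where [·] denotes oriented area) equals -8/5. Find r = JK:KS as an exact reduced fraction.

r = 4/5

Work in coordinates with S = (0, 0), D = (1, 0), J = (0, 1).
1. With JK:KS = r, write λ = r/(r+1) so K = J + λ·(S−J); K is affine-linear in λ
2. A is the midpoint of KD ⇒ A is an affine combination of earlier points and hence also affine-linear in λ
3. X lies on line SA with SX:XA = 4:1 ⇒ X is an affine combination of earlier points and hence also affine-linear in λ
Every point depending on K is an affine combination of K and λ-independent points, so each such coordinate is linear in λ; the λ² term in each signed area is a multiple of (S−J)×(S−J) = 0, so 2·[XKJ] and 2·[KXD] are each linear in λ. Evaluating at λ=0 and λ=1:
  2·[XKJ] = -2/5·λ,   2·[KXD] = -1/5·λ + 1/5
So [XKJ]:[KXD] = (-2/5·λ) / (-1/5·λ + 1/5). Setting this equal to -8/5:
  -2/5·λ = -8/5·(-1/5·λ + 1/5)  ⇒  λ = 4/9
Then r = λ/(1−λ) = (4/9)/(5/9) = 4/5. Check: with r = 4/5, K = (0, 5/9) and [XKJ]:[KXD] = -8/5 as required.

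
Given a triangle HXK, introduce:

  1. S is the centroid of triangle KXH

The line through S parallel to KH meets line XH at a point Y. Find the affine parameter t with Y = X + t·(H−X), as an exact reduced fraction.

t = 2/3

Choose coordinates H = (0, 0), X = (1, 0), K = (0, 1).
1. S is the centroid of triangle KXH ⇒ S = (1/3, 1/3)
through S parallel to KH: direction (0, -1); meets XH at Y = (1/3, 0)
Y = X + t·(H−X) with t = 2/3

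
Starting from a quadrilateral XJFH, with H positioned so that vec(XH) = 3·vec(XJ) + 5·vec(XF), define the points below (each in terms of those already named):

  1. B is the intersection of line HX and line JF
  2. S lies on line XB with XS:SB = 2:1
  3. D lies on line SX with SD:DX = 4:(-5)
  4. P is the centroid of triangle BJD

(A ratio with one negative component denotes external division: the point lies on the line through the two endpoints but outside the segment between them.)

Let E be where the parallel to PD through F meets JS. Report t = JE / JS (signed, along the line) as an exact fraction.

t = 112/75

Choose coordinates X = (0, 0), J = (1, 0), F = (0, 1), H = (3, 5).
1. B is the intersection of line HX and line JF ⇒ B = (3/8, 5/8)
2. S lies on line XB with XS:SB = 2:1 ⇒ S = (1/4, 5/12)
3. D lies on line SX with SD:DX = 4:(-5) ⇒ D = (5/4, 25/12)
4. P is the centroid of triangle BJD ⇒ P = (7/8, 65/72)
through F parallel to PD: direction (3/8, 85/72); meets JS at E = (-3/25, 28/45)
E = J + t·(S−J) with t = 112/75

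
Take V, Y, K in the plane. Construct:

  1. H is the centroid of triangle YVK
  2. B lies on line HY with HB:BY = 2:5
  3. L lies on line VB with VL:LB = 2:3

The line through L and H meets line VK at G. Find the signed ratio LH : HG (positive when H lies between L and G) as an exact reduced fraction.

LH:HG = -13/35

Assign V = (0, 0), Y = (1, 0), K = (0, 1) — the answer is frame-independent, so this choice is without loss of generality.
1. H is the centroid of triangle YVK ⇒ H = (1/3, 1/3)
2. B lies on line HY with HB:BY = 2:5 ⇒ B = (11/21, 5/21)
3. L lies on line VB with VL:LB = 2:3 ⇒ L = (22/105, 2/21)
line LH meets VK at G = (0, -4/13)
H = L + t·(G−L) with t = -13/22, so LH:HG = -13/22:35/22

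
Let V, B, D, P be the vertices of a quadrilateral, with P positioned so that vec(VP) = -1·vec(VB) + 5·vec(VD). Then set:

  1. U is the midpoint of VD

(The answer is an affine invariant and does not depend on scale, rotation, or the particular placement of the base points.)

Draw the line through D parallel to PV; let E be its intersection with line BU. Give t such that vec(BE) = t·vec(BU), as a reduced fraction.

t = 8/9

Assign V = (0, 0), B = (1, 0), D = (0, 1), P = (-1, 5) — the answer is frame-independent, so this choice is without loss of generality.
1. U is the midpoint of VD ⇒ U = (0, 1/2)
through D parallel to PV: direction (1, -5); meets BU at E = (1/9, 4/9)
E = B + t·(U−B) with t = 8/9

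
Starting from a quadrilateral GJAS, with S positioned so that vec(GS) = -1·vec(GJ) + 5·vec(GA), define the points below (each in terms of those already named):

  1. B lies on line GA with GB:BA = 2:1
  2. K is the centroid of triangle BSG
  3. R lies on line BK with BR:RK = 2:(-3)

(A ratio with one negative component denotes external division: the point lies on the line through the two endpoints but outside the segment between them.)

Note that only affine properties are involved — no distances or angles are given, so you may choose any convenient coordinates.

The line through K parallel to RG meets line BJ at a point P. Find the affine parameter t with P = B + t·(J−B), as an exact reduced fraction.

Assign G = (0, 0), J = (1, 0), A = (0, 1), S = (-1, 5) — the answer is frame-independent, so this choice is without loss of generality.
1. B lies on line GA with GB:BA = 2:1 ⇒ B = (0, 2/3)
2. K is the centroid of triangle BSG ⇒ K = (-1/3, 17/9)
3. R lies on line BK with BR:RK = 2:(-3) ⇒ R = (2/3, -16/9)
through K parallel to RG: direction (-2/3, 16/9); meets BJ at P = (1/6, 5/9)
P = B + t·(J−B) with t = 1/6

t = 1/6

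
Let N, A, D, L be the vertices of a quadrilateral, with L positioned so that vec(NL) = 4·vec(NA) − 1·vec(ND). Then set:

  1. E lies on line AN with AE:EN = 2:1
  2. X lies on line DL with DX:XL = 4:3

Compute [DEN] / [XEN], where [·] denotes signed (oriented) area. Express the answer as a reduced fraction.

Work in coordinates with N = (0, 0), A = (1, 0), D = (0, 1), L = (4, -1).
1. E lies on line AN with AE:EN = 2:1 ⇒ E = (1/3, 0)
2. X lies on line DL with DX:XL = 4:3 ⇒ X = (16/7, -1/7)
2·[DEN] = -1/3, 2·[XEN] = 1/21
[DEN]:[XEN] = -1/3:1/21 = -7

[DEN]:[XEN] = -7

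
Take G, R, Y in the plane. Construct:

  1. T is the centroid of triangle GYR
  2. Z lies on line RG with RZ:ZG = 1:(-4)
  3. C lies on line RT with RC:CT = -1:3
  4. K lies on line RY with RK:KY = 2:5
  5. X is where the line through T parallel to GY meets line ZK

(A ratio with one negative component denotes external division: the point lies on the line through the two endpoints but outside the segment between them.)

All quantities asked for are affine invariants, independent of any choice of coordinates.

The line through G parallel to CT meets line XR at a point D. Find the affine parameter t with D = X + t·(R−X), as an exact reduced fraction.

Set G = (0, 0), R = (1, 0), Y = (0, 1); any affine frame gives the same invariant.
1. T is the centroid of triangle GYR ⇒ T = (1/3, 1/3)
2. Z lies on line RG with RZ:ZG = 1:(-4) ⇒ Z = (4/3, 0)
3. C lies on line RT with RC:CT = -1:3 ⇒ C = (4/3, -1/6)
4. K lies on line RY with RK:KY = 2:5 ⇒ K = (5/7, 2/7)
5. X is where the line through T parallel to GY meets line ZK ⇒ X = (1/3, 6/13)
through G parallel to CT: direction (-1, 1/2); meets XR at D = (18/5, -9/5)
D = X + t·(R−X) with t = 49/10

t = 49/10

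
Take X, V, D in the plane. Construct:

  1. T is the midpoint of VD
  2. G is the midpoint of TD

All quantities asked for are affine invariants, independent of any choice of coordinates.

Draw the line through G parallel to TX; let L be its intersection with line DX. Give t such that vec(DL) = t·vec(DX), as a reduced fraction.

t = 1/2

Work in coordinates with X = (0, 0), V = (1, 0), D = (0, 1).
1. T is the midpoint of VD ⇒ T = (1/2, 1/2)
2. G is the midpoint of TD ⇒ G = (1/4, 3/4)
through G parallel to TX: direction (-1/2, -1/2); meets DX at L = (0, 1/2)
L = D + t·(X−D) with t = 1/2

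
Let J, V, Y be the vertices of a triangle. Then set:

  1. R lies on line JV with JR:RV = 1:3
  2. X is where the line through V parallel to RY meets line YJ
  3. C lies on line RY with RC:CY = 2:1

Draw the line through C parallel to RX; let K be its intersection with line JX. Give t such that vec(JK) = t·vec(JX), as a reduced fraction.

Assign J = (0, 0), V = (1, 0), Y = (0, 1) — the answer is frame-independent, so this choice is without loss of generality.
1. R lies on line JV with JR:RV = 1:3 ⇒ R = (1/4, 0)
2. X is where the line through V parallel to RY meets line YJ ⇒ X = (0, 4)
3. C lies on line RY with RC:CY = 2:1 ⇒ C = (1/12, 2/3)
through C parallel to RX: direction (-1/4, 4); meets JX at K = (0, 2)
K = J + t·(X−J) with t = 1/2

t = 1/2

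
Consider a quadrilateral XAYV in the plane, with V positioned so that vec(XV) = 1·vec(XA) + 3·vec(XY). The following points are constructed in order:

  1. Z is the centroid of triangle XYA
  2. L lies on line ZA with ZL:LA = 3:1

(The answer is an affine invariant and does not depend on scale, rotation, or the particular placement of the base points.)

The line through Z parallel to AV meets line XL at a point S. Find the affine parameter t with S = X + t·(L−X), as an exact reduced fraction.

Work in coordinates with X = (0, 0), A = (1, 0), Y = (0, 1), V = (1, 3).
1. Z is the centroid of triangle XYA ⇒ Z = (1/3, 1/3)
2. L lies on line ZA with ZL:LA = 3:1 ⇒ L = (5/6, 1/12)
through Z parallel to AV: direction (0, 3); meets XL at S = (1/3, 1/30)
S = X + t·(L−X) with t = 2/5

t = 2/5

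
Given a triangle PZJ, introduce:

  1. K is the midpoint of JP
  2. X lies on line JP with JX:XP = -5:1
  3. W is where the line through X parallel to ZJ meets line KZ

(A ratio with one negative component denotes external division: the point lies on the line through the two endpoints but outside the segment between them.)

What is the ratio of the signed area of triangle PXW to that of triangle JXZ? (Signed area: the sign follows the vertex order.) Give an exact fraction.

[PXW]:[JXZ] = -3/10

Assign P = (0, 0), Z = (1, 0), J = (0, 1) — the answer is frame-independent, so this choice is without loss of generality.
1. K is the midpoint of JP ⇒ K = (0, 1/2)
2. X lies on line JP with JX:XP = -5:1 ⇒ X = (0, -1/4)
3. W is where the line through X parallel to ZJ meets line KZ ⇒ W = (-3/2, 5/4)
2·[PXW] = -3/8, 2·[JXZ] = 5/4
[PXW]:[JXZ] = -3/8:5/4 = -3/10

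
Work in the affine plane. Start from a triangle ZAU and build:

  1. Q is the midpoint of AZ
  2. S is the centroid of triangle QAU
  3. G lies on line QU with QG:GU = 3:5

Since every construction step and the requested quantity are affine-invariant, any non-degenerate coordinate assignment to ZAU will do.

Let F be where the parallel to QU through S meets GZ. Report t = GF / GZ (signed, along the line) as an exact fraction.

Choose coordinates Z = (0, 0), A = (1, 0), U = (0, 1).
1. Q is the midpoint of AZ ⇒ Q = (1/2, 0)
2. S is the centroid of triangle QAU ⇒ S = (1/2, 1/3)
3. G lies on line QU with QG:GU = 3:5 ⇒ G = (5/16, 3/8)
through S parallel to QU: direction (-1/2, 1); meets GZ at F = (5/12, 1/2)
F = G + t·(Z−G) with t = -1/3

t = -1/3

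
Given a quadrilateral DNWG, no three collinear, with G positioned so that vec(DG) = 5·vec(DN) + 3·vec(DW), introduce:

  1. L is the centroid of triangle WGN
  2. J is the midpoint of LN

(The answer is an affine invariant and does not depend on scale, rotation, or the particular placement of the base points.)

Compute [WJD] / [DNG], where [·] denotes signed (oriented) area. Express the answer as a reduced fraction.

Work in coordinates with D = (0, 0), N = (1, 0), W = (0, 1), G = (5, 3).
1. L is the centroid of triangle WGN ⇒ L = (2, 4/3)
2. J is the midpoint of LN ⇒ J = (3/2, 2/3)
2·[WJD] = -3/2, 2·[DNG] = 3
[WJD]:[DNG] = -3/2:3 = -1/2

[WJD]:[DNG] = -1/2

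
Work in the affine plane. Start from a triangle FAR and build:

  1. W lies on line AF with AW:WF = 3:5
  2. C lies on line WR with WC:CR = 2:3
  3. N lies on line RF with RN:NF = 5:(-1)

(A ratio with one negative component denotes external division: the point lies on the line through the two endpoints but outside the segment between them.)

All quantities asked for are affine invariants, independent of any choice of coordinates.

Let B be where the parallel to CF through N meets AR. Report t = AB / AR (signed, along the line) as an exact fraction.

Work in coordinates with F = (0, 0), A = (1, 0), R = (0, 1).
1. W lies on line AF with AW:WF = 3:5 ⇒ W = (5/8, 0)
2. C lies on line WR with WC:CR = 2:3 ⇒ C = (3/8, 2/5)
3. N lies on line RF with RN:NF = 5:(-1) ⇒ N = (0, -1/4)
through N parallel to CF: direction (-3/8, -2/5); meets AR at B = (75/124, 49/124)
B = A + t·(R−A) with t = 49/124

t = 49/124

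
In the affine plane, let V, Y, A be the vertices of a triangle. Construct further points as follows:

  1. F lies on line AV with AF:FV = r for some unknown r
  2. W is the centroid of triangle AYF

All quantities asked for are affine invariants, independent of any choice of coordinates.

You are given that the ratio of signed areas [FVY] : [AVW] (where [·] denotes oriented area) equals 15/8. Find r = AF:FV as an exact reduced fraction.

Set V = (0, 0), Y = (1, 0), A = (0, 1); any affine frame gives the same invariant.
1. With AF:FV = r, write λ = r/(r+1) so F = A + λ·(V−A); F is affine-linear in λ
2. W is the centroid of triangle AYF ⇒ W is an affine combination of earlier points and hence also affine-linear in λ
Every point depending on F is an affine combination of F and λ-independent points, so each such coordinate is linear in λ; the λ² term in each signed area is a multiple of (V−A)×(V−A) = 0, so 2·[FVY] and 2·[AVW] are each linear in λ. Evaluating at λ=0 and λ=1:
  2·[FVY] = −λ + 1,   2·[AVW] = 1/3
So [FVY]:[AVW] = (−λ + 1) / (1/3). Setting this equal to 15/8:
  −λ + 1 = 15/8·(1/3)  ⇒  λ = 3/8
Then r = λ/(1−λ) = (3/8)/(5/8) = 3/5. Check: with r = 3/5, F = (0, 5/8) and [FVY]:[AVW] = 15/8 as required.

r = 3/5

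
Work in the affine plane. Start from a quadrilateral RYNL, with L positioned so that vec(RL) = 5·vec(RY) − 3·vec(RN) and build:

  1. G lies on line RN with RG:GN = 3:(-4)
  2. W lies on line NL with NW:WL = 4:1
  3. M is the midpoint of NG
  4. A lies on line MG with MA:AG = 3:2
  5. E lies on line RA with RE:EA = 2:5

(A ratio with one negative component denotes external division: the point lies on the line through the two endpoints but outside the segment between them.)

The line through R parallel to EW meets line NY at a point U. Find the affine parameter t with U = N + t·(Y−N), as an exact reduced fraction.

Work in coordinates with R = (0, 0), Y = (1, 0), N = (0, 1), L = (5, -3).
1. G lies on line RN with RG:GN = 3:(-4) ⇒ G = (0, -3)
2. W lies on line NL with NW:WL = 4:1 ⇒ W = (4, -11/5)
3. M is the midpoint of NG ⇒ M = (0, -1)
4. A lies on line MG with MA:AG = 3:2 ⇒ A = (0, -11/5)
5. E lies on line RA with RE:EA = 2:5 ⇒ E = (0, -22/35)
through R parallel to EW: direction (4, -11/7); meets NY at U = (28/17, -11/17)
U = N + t·(Y−N) with t = 28/17

t = 28/17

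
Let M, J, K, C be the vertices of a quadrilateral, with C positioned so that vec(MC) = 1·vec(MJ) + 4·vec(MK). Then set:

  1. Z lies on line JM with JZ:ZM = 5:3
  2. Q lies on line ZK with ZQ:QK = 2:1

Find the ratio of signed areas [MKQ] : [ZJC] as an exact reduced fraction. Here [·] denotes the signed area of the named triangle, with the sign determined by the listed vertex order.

Work in coordinates with M = (0, 0), J = (1, 0), K = (0, 1), C = (1, 4).
1. Z lies on line JM with JZ:ZM = 5:3 ⇒ Z = (3/8, 0)
2. Q lies on line ZK with ZQ:QK = 2:1 ⇒ Q = (1/8, 2/3)
2·[MKQ] = -1/8, 2·[ZJC] = 5/2
[MKQ]:[ZJC] = -1/8:5/2 = -1/20

[MKQ]:[ZJC] = -1/20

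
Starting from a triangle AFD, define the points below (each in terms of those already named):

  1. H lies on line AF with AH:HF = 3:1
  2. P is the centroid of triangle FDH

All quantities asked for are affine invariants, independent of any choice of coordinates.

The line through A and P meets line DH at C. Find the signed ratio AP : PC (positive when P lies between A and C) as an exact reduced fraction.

Assign A = (0, 0), F = (1, 0), D = (0, 1) — the answer is frame-independent, so this choice is without loss of generality.
1. H lies on line AF with AH:HF = 3:1 ⇒ H = (3/4, 0)
2. P is the centroid of triangle FDH ⇒ P = (7/12, 1/3)
line AP meets DH at C = (21/40, 3/10)
P = A + t·(C−A) with t = 10/9, so AP:PC = 10/9:-1/9

AP:PC = -10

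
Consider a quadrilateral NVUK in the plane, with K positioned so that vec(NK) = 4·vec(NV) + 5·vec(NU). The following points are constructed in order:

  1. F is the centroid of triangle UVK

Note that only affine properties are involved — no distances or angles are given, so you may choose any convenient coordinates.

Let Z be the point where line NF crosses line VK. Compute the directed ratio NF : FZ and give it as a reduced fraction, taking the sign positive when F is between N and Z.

Assign N = (0, 0), V = (1, 0), U = (0, 1), K = (4, 5) — the answer is frame-independent, so this choice is without loss of generality.
1. F is the centroid of triangle UVK ⇒ F = (5/3, 2)
line NF meets VK at Z = (25/7, 30/7)
F = N + t·(Z−N) with t = 7/15, so NF:FZ = 7/15:8/15

NF:FZ = 7/8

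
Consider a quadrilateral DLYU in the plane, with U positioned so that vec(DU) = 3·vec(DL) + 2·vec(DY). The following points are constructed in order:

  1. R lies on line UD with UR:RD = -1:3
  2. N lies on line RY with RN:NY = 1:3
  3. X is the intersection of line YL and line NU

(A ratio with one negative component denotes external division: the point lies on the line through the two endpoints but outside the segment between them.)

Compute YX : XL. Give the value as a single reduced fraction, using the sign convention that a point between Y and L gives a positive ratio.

YX:XL = -9/2

Work in coordinates with D = (0, 0), L = (1, 0), Y = (0, 1), U = (3, 2).
1. R lies on line UD with UR:RD = -1:3 ⇒ R = (9/2, 3)
2. N lies on line RY with RN:NY = 1:3 ⇒ N = (27/8, 5/2)
3. X is the intersection of line YL and line NU ⇒ X = (9/7, -2/7)
X = Y + t·(L−Y) with t = 9/7, so YX:XL = t:(1−t) = 9/7:-2/7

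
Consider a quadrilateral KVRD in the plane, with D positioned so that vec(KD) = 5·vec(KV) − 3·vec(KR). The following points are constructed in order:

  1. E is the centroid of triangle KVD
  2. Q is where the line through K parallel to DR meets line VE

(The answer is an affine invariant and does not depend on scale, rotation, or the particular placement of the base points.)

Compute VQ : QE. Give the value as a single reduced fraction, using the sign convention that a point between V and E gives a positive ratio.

Assign K = (0, 0), V = (1, 0), R = (0, 1), D = (5, -3) — the answer is frame-independent, so this choice is without loss of generality.
1. E is the centroid of triangle KVD ⇒ E = (2, -1)
2. Q is where the line through K parallel to DR meets line VE ⇒ Q = (5, -4)
Q = V + t·(E−V) with t = 4, so VQ:QE = t:(1−t) = 4:-3

VQ:QE = -4/3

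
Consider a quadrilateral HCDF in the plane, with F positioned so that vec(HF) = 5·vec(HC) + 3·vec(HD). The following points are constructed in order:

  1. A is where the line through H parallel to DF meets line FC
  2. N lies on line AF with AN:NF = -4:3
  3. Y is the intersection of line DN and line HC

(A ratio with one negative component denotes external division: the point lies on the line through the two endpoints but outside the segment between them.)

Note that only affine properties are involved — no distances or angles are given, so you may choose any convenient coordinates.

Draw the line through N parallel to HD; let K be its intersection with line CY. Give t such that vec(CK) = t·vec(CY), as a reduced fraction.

Assign H = (0, 0), C = (1, 0), D = (0, 1), F = (5, 3) — the answer is frame-independent, so this choice is without loss of generality.
1. A is where the line through H parallel to DF meets line FC ⇒ A = (15/7, 6/7)
2. N lies on line AF with AN:NF = -4:3 ⇒ N = (95/7, 66/7)
3. Y is the intersection of line DN and line HC ⇒ Y = (-95/59, 0)
through N parallel to HD: direction (0, 1); meets CY at K = (95/7, 0)
K = C + t·(Y−C) with t = -236/49

t = -236/49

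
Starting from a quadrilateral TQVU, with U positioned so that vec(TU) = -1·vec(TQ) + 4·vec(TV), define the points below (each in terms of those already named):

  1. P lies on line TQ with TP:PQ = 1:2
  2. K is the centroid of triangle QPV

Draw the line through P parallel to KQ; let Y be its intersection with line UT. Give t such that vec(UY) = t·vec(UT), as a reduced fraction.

Choose coordinates T = (0, 0), Q = (1, 0), V = (0, 1), U = (-1, 4).
1. P lies on line TQ with TP:PQ = 1:2 ⇒ P = (1/3, 0)
2. K is the centroid of triangle QPV ⇒ K = (4/9, 1/3)
through P parallel to KQ: direction (5/9, -1/3); meets UT at Y = (-1/17, 4/17)
Y = U + t·(T−U) with t = 16/17

t = 16/17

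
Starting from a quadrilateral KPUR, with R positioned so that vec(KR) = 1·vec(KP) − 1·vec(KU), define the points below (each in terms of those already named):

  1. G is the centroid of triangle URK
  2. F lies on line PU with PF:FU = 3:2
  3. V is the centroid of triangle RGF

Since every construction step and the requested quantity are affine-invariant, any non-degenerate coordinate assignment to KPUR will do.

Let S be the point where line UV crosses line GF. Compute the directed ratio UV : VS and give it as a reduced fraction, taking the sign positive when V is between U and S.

UV:VS = -19/7

Set K = (0, 0), P = (1, 0), U = (0, 1), R = (1, -1); any affine frame gives the same invariant.
1. G is the centroid of triangle URK ⇒ G = (1/3, 0)
2. F lies on line PU with PF:FU = 3:2 ⇒ F = (2/5, 3/5)
3. V is the centroid of triangle RGF ⇒ V = (26/45, -2/15)
line UV meets GF at S = (104/285, 27/95)
V = U + t·(S−U) with t = 19/12, so UV:VS = 19/12:-7/12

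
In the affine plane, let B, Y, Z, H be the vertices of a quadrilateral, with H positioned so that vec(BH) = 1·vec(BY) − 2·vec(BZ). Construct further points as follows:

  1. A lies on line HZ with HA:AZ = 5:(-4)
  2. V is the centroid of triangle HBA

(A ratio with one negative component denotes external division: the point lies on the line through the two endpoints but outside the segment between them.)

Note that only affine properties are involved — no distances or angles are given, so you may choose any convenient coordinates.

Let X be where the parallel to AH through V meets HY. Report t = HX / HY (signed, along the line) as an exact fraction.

t = -1/6

Work in coordinates with B = (0, 0), Y = (1, 0), Z = (0, 1), H = (1, -2).
1. A lies on line HZ with HA:AZ = 5:(-4) ⇒ A = (-4, 13)
2. V is the centroid of triangle HBA ⇒ V = (-1, 11/3)
through V parallel to AH: direction (5, -15); meets HY at X = (1, -7/3)
X = H + t·(Y−H) with t = -1/6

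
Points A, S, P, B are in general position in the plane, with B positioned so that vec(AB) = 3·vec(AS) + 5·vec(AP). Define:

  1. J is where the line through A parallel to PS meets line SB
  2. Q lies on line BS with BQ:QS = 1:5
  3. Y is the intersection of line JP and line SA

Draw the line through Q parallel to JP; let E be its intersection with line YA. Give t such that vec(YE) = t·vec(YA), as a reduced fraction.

t = -287/30

Work in coordinates with A = (0, 0), S = (1, 0), P = (0, 1), B = (3, 5).
1. J is where the line through A parallel to PS meets line SB ⇒ J = (5/7, -5/7)
2. Q lies on line BS with BQ:QS = 1:5 ⇒ Q = (8/3, 25/6)
3. Y is the intersection of line JP and line SA ⇒ Y = (5/12, 0)
through Q parallel to JP: direction (-5/7, 12/7); meets YA at E = (317/72, 0)
E = Y + t·(A−Y) with t = -287/30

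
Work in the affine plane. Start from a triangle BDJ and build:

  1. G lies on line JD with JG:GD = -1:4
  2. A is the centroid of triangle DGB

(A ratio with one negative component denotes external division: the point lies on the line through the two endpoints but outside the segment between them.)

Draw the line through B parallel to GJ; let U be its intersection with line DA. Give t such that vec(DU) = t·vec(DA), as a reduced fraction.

t = 3

Assign B = (0, 0), D = (1, 0), J = (0, 1) — the answer is frame-independent, so this choice is without loss of generality.
1. G lies on line JD with JG:GD = -1:4 ⇒ G = (-1/3, 4/3)
2. A is the centroid of triangle DGB ⇒ A = (2/9, 4/9)
through B parallel to GJ: direction (1/3, -1/3); meets DA at U = (-4/3, 4/3)
U = D + t·(A−D) with t = 3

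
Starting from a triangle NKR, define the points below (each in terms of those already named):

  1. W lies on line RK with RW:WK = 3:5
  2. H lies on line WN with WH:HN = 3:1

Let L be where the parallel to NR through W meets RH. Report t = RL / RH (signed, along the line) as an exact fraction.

t = 4

Work in coordinates with N = (0, 0), K = (1, 0), R = (0, 1).
1. W lies on line RK with RW:WK = 3:5 ⇒ W = (3/8, 5/8)
2. H lies on line WN with WH:HN = 3:1 ⇒ H = (3/32, 5/32)
through W parallel to NR: direction (0, 1); meets RH at L = (3/8, -19/8)
L = R + t·(H−R) with t = 4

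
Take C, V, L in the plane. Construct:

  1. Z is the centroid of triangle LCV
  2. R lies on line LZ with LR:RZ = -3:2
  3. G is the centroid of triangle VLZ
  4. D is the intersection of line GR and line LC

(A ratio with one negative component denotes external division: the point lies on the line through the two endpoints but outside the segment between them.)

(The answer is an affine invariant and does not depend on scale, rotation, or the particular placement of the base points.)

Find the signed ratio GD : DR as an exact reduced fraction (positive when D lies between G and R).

GD:DR = -4/9

Assign C = (0, 0), V = (1, 0), L = (0, 1) — the answer is frame-independent, so this choice is without loss of generality.
1. Z is the centroid of triangle LCV ⇒ Z = (1/3, 1/3)
2. R lies on line LZ with LR:RZ = -3:2 ⇒ R = (1, -1)
3. G is the centroid of triangle VLZ ⇒ G = (4/9, 4/9)
4. D is the intersection of line GR and line LC ⇒ D = (0, 8/5)
D = G + t·(R−G) with t = -4/5, so GD:DR = t:(1−t) = -4/5:9/5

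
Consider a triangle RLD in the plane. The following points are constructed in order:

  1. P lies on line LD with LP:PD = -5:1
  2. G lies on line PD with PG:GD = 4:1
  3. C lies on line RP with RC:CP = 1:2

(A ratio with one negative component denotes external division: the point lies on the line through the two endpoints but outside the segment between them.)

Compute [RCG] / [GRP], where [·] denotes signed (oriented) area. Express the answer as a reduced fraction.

Set R = (0, 0), L = (1, 0), D = (0, 1); any affine frame gives the same invariant.
1. P lies on line LD with LP:PD = -5:1 ⇒ P = (-1/4, 5/4)
2. G lies on line PD with PG:GD = 4:1 ⇒ G = (-1/20, 21/20)
3. C lies on line RP with RC:CP = 1:2 ⇒ C = (-1/12, 5/12)
2·[RCG] = -1/15, 2·[GRP] = -1/5
[RCG]:[GRP] = -1/15:-1/5 = 1/3

[RCG]:[GRP] = 1/3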